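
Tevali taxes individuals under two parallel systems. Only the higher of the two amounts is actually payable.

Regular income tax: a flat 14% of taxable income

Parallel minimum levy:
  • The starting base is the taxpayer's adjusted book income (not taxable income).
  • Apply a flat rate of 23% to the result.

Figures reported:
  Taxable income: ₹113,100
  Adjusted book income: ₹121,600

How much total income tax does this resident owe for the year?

Regular income tax:
  ₹113,100 × 14% = ₹15,834

Parallel minimum levy:
  Base (adjusted book income): ₹121,600
  ₹121,600 × 23% = ₹27,968

₹27,968 > ₹15,834, so the parallel minimum levy is the binding amount.

₹27,968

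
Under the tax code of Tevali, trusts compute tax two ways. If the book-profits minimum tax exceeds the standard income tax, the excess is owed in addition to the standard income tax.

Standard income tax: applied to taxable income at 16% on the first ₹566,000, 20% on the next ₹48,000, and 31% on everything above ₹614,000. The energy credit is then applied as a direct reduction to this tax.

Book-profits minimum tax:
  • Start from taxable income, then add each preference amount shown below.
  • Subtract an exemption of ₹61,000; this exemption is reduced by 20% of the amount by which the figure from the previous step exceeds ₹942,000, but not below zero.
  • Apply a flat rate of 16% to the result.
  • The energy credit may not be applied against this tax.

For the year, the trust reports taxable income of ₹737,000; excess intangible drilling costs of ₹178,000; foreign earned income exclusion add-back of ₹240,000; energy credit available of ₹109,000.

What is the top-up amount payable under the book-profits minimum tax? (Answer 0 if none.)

₹152,566

Standard income tax:
  ₹566,000 × 16% = ₹90,560
  ₹48,000 × 20% = ₹9,600
  ₹123,000 × 31% = ₹38,130
  → ₹138,290
  Less energy credit ₹109,000 → ₹29,290

Book-profits minimum tax:
  Adjusted income: ₹737,000 + ₹178,000 + ₹240,000 = ₹1,155,000
  Exemption: ₹61,000 − 20% × (₹1,155,000 − ₹942,000) = ₹61,000 − ₹42,600 = ₹18,400
  Base: ₹1,155,000 − ₹18,400 = ₹1,136,600
  ₹1,136,600 × 16% = ₹181,856

Excess of book-profits minimum tax over standard income tax: ₹181,856 − ₹29,290 = ₹152,566.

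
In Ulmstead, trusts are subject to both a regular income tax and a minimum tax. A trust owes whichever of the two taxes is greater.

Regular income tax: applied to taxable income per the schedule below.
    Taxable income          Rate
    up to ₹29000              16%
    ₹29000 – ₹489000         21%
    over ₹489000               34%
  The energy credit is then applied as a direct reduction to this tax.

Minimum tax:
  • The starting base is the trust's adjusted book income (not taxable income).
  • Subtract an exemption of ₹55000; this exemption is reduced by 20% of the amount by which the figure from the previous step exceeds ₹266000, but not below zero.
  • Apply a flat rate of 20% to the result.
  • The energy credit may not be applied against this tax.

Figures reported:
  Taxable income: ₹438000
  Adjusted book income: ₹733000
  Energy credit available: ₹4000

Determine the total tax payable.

₹146600

Minimum tax:
  Base (adjusted book income): ₹733000
  Exemption: 20% × (₹733000 − ₹266000) = ₹93400 ≥ ₹55000, so the exemption is fully phased out
  Base: ₹733000 − ₹0 = ₹733000
  ₹733000 × 20% = ₹146600

Regular income tax:
  ₹29000 × 16% = ₹4640
  ₹409000 × 21% = ₹85890
  → ₹90530
  Less energy credit ₹4000 → ₹86530

₹146600 > ₹86530, so the minimum tax is the binding amount.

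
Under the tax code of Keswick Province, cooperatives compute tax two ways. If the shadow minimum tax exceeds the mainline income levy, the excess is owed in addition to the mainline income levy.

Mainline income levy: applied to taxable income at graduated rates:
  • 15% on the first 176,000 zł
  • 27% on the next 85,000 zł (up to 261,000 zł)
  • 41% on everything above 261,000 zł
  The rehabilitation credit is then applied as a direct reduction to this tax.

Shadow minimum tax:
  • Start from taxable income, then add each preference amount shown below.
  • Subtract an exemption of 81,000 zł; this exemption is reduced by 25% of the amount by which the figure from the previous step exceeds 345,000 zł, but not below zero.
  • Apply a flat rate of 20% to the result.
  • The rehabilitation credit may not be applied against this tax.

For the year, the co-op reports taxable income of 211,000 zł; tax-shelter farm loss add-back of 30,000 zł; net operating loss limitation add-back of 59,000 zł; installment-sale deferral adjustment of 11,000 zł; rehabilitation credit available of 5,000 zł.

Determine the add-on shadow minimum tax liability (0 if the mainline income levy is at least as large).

Mainline income levy:
  176,000 zł × 15% = 26,400 zł
  35,000 zł × 27% = 9,450 zł
  → 35,850 zł
  Less rehabilitation credit 5,000 zł → 30,850 zł

Shadow minimum tax:
  Adjusted income: 211,000 zł + 30,000 zł + 59,000 zł + 11,000 zł = 311,000 zł
  Exemption: 311,000 zł ≤ 345,000 zł, so full 81,000 zł applies
  Base: 311,000 zł − 81,000 zł = 230,000 zł
  230,000 zł × 20% = 46,000 zł

Excess of shadow minimum tax over mainline income levy: 46,000 zł − 30,850 zł = 15,150 zł.

15,150 zł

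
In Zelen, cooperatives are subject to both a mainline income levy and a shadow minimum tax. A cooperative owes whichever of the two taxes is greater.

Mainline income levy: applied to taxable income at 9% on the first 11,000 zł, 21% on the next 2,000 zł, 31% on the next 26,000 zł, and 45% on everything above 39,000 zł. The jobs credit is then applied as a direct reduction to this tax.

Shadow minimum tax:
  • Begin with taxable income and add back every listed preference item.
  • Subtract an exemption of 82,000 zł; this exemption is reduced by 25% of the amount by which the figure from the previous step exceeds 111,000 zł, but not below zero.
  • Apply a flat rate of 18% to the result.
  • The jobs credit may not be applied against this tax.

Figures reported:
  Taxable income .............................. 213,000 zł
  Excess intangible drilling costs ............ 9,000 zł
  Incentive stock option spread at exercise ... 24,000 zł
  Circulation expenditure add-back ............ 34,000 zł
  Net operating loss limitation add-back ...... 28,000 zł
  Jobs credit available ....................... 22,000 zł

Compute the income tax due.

Shadow minimum tax:
  Adjusted income: 213,000 zł + 9,000 zł + 24,000 zł + 34,000 zł + 28,000 zł = 308,000 zł
  Exemption: 82,000 zł − 25% × (308,000 zł − 111,000 zł) = 82,000 zł − 49,250 zł = 32,750 zł
  Base: 308,000 zł − 32,750 zł = 275,250 zł
  275,250 zł × 18% = 49,545 zł

Mainline income levy:
  11,000 zł × 9% = 990 zł
  2,000 zł × 21% = 420 zł
  26,000 zł × 31% = 8,060 zł
  174,000 zł × 45% = 78,300 zł
  → 87,770 zł
  Less jobs credit 22,000 zł → 65,770 zł

65,770 zł > 49,545 zł, so the mainline income levy governs.

65,770 zł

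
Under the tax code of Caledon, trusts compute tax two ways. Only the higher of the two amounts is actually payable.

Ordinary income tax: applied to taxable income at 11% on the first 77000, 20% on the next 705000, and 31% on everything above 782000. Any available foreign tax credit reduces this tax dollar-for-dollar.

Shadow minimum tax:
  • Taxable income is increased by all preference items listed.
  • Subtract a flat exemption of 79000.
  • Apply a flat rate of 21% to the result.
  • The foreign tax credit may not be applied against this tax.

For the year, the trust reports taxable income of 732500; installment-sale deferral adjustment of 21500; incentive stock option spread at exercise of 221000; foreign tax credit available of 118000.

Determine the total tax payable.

188160

Ordinary income tax:
  77000 × 11% = 8470
  655500 × 20% = 131100
  → 139570
  Less foreign tax credit 118000 → 21570

Shadow minimum tax:
  Adjusted income: 732500 + 21500 + 221000 = 975000
  Less exemption 79000 → base 896000
  896000 × 21% = 188160

188160 > 21570, so the shadow minimum tax is the binding amount.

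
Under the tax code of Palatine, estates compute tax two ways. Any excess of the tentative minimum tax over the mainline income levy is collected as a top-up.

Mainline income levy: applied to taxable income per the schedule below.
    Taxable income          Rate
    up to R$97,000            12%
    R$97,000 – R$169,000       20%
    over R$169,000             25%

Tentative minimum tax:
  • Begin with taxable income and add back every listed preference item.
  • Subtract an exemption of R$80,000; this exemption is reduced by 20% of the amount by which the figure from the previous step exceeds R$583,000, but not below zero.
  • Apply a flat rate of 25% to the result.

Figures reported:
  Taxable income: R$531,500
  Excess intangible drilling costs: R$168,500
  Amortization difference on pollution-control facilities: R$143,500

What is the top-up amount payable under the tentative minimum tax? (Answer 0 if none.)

R$87,235

Mainline income levy:
  R$97,000 × 12% = R$11,640
  R$72,000 × 20% = R$14,400
  R$362,500 × 25% = R$90,625
  → R$116,665

Tentative minimum tax:
  Adjusted income: R$531,500 + R$168,500 + R$143,500 = R$843,500
  Exemption: R$80,000 − 20% × (R$843,500 − R$583,000) = R$80,000 − R$52,100 = R$27,900
  Base: R$843,500 − R$27,900 = R$815,600
  R$815,600 × 25% = R$203,900

Excess of tentative minimum tax over mainline income levy: R$203,900 − R$116,665 = R$87,235.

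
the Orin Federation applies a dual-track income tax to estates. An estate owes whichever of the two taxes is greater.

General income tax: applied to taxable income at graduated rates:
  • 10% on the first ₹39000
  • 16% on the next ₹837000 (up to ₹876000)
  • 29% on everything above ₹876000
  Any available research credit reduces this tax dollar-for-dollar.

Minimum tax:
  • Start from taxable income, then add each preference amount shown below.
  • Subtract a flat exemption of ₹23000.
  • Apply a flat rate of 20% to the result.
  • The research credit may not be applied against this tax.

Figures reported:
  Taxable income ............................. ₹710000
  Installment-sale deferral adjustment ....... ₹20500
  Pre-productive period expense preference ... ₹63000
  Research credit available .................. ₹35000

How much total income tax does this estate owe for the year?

₹154100

Minimum tax:
  Adjusted income: ₹710000 + ₹20500 + ₹63000 = ₹793500
  Less exemption ₹23000 → base ₹770500
  ₹770500 × 20% = ₹154100

General income tax:
  ₹39000 × 10% = ₹3900
  ₹671000 × 16% = ₹107360
  → ₹111260
  Less research credit ₹35000 → ₹76260

₹154100 > ₹76260, so the minimum tax is the binding amount.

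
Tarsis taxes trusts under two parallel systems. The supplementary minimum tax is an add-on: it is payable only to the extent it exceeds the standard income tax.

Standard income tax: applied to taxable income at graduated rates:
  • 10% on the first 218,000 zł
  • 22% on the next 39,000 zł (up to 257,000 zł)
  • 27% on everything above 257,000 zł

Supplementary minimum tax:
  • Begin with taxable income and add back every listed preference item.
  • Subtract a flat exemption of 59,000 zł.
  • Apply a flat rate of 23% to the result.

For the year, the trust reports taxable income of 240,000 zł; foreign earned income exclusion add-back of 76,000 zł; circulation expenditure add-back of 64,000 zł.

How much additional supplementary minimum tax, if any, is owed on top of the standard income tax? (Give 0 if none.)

47,190 zł

Standard income tax:
  218,000 zł × 10% = 21,800 zł
  22,000 zł × 22% = 4,840 zł
  → 26,640 zł

Supplementary minimum tax:
  Adjusted income: 240,000 zł + 76,000 zł + 64,000 zł = 380,000 zł
  Less exemption 59,000 zł → base 321,000 zł
  321,000 zł × 23% = 73,830 zł

Excess of supplementary minimum tax over standard income tax: 73,830 zł − 26,640 zł = 47,190 zł.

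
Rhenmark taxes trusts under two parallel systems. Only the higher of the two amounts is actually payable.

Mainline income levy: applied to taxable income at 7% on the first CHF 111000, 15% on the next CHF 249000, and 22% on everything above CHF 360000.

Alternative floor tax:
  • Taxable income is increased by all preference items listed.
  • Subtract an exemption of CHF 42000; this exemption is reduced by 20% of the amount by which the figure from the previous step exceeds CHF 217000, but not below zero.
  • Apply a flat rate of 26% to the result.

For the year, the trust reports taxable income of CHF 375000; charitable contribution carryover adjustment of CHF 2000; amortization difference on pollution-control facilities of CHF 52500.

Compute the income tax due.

CHF 111670

Alternative floor tax:
  Adjusted income: CHF 375000 + CHF 2000 + CHF 52500 = CHF 429500
  Exemption: 20% × (CHF 429500 − CHF 217000) = CHF 42500 ≥ CHF 42000, so the exemption is fully phased out
  Base: CHF 429500 − CHF 0 = CHF 429500
  CHF 429500 × 26% = CHF 111670

Mainline income levy:
  CHF 111000 × 7% = CHF 7770
  CHF 249000 × 15% = CHF 37350
  CHF 15000 × 22% = CHF 3300
  → CHF 48420

CHF 111670 > CHF 48420, so the alternative floor tax is the binding amount.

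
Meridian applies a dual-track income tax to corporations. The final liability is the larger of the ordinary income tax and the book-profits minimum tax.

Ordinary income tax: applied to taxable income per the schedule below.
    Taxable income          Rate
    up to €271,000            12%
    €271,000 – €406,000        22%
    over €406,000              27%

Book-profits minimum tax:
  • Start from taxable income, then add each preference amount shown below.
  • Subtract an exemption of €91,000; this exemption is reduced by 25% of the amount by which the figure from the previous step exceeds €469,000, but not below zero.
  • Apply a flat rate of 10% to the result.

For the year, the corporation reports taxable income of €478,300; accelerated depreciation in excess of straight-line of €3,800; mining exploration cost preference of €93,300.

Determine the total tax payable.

€81,741

Book-profits minimum tax:
  Adjusted income: €478,300 + €3,800 + €93,300 = €575,400
  Exemption: €91,000 − 25% × (€575,400 − €469,000) = €91,000 − €26,600 = €64,400
  Base: €575,400 − €64,400 = €511,000
  €511,000 × 10% = €51,100

Ordinary income tax:
  €271,000 × 12% = €32,520
  €135,000 × 22% = €29,700
  €72,300 × 27% = €19,521
  → €81,741

€81,741 > €51,100, so the ordinary income tax governs.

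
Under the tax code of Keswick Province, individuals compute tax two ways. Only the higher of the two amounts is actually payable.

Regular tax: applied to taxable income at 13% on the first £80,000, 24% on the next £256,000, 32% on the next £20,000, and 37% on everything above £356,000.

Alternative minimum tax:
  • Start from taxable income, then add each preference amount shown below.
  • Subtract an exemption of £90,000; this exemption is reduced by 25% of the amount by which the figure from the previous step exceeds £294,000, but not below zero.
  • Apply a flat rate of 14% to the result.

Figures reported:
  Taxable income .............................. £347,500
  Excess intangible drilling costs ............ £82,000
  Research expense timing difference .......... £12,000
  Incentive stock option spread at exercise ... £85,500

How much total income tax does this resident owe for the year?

£75,520

Alternative minimum tax:
  Adjusted income: £347,500 + £82,000 + £12,000 + £85,500 = £527,000
  Exemption: £90,000 − 25% × (£527,000 − £294,000) = £90,000 − £58,250 = £31,750
  Base: £527,000 − £31,750 = £495,250
  £495,250 × 14% = £69,335

Regular tax:
  £80,000 × 13% = £10,400
  £256,000 × 24% = £61,440
  £11,500 × 32% = £3,680
  → £75,520

£75,520 > £69,335, so the regular tax governs.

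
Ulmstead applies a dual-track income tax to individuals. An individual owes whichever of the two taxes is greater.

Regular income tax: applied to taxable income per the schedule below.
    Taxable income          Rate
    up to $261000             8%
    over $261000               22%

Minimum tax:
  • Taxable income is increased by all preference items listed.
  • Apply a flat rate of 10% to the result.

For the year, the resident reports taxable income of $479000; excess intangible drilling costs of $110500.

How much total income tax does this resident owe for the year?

$68840

Minimum tax:
  Adjusted income: $479000 + $110500 = $589500
  $589500 × 10% = $58950

Regular income tax:
  $261000 × 8% = $20880
  $218000 × 22% = $47960
  → $68840

$68840 > $58950, so the regular income tax governs.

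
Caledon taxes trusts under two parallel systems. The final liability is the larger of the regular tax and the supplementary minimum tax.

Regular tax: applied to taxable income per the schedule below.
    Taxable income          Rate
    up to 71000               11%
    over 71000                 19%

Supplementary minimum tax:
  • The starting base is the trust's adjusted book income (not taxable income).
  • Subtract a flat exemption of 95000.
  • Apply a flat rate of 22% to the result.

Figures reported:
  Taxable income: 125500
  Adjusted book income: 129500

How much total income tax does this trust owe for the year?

18165

Regular tax:
  71000 × 11% = 7810
  54500 × 19% = 10355
  → 18165

Supplementary minimum tax:
  Base (adjusted book income): 129500
  Less exemption 95000 → base 34500
  34500 × 22% = 7590

18165 > 7590, so the regular tax governs.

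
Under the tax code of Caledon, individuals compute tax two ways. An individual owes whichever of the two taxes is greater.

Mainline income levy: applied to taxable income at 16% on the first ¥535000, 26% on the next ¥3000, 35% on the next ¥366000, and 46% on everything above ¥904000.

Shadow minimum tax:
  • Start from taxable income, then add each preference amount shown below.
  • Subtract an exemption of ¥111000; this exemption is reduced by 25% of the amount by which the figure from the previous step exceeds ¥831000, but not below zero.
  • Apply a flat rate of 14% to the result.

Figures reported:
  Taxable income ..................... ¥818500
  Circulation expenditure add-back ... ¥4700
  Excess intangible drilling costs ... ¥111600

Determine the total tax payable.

¥184555

Mainline income levy:
  ¥535000 × 16% = ¥85600
  ¥3000 × 26% = ¥780
  ¥280500 × 35% = ¥98175
  → ¥184555

Shadow minimum tax:
  Adjusted income: ¥818500 + ¥4700 + ¥111600 = ¥934800
  Exemption: ¥111000 − 25% × (¥934800 − ¥831000) = ¥111000 − ¥25950 = ¥85050
  Base: ¥934800 − ¥85050 = ¥849750
  ¥849750 × 14% = ¥118965

¥184555 > ¥118965, so the mainline income levy governs.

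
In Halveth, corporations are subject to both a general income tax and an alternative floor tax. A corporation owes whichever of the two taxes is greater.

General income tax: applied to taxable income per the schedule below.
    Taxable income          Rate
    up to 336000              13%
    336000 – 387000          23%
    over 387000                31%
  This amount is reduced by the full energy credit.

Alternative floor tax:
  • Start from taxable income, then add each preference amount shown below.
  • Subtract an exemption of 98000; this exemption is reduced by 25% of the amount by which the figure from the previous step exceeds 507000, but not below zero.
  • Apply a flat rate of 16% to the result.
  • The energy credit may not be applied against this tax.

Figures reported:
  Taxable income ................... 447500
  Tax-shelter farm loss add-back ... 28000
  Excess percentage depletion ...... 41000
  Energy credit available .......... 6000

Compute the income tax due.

68165

Alternative floor tax:
  Adjusted income: 447500 + 28000 + 41000 = 516500
  Exemption: 98000 − 25% × (516500 − 507000) = 98000 − 2375 = 95625
  Base: 516500 − 95625 = 420875
  420875 × 16% = 67340

General income tax:
  336000 × 13% = 43680
  51000 × 23% = 11730
  60500 × 31% = 18755
  → 74165
  Less energy credit 6000 → 68165

68165 > 67340, so the general income tax governs.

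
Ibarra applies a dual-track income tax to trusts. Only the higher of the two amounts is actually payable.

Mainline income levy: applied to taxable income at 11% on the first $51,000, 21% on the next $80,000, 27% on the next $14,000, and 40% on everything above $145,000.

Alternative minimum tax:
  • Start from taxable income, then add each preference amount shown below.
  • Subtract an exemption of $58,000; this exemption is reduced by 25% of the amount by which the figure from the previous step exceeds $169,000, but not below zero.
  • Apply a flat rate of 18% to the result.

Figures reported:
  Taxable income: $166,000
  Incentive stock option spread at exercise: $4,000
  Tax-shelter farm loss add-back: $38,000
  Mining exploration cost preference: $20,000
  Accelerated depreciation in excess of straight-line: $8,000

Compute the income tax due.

$35,055

Alternative minimum tax:
  Adjusted income: $166,000 + $4,000 + $38,000 + $20,000 + $8,000 = $236,000
  Exemption: $58,000 − 25% × ($236,000 − $169,000) = $58,000 − $16,750 = $41,250
  Base: $236,000 − $41,250 = $194,750
  $194,750 × 18% = $35,055

Mainline income levy:
  $51,000 × 11% = $5,610
  $80,000 × 21% = $16,800
  $14,000 × 27% = $3,780
  $21,000 × 40% = $8,400
  → $34,590

$35,055 > $34,590, so the alternative minimum tax is the binding amount.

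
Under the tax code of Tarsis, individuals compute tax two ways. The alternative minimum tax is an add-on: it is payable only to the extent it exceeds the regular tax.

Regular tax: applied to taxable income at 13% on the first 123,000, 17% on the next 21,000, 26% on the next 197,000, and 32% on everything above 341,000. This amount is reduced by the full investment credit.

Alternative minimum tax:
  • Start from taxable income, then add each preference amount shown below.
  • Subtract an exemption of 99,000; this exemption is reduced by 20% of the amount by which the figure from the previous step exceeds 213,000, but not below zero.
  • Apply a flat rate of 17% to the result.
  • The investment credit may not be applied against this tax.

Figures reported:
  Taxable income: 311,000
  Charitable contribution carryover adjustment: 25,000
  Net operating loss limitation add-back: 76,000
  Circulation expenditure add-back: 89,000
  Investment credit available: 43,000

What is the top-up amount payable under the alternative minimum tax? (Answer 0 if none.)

58,152

Alternative minimum tax:
  Adjusted income: 311,000 + 25,000 + 76,000 + 89,000 = 501,000
  Exemption: 99,000 − 20% × (501,000 − 213,000) = 99,000 − 57,600 = 41,400
  Base: 501,000 − 41,400 = 459,600
  459,600 × 17% = 78,132

Regular tax:
  123,000 × 13% = 15,990
  21,000 × 17% = 3,570
  167,000 × 26% = 43,420
  → 62,980
  Less investment credit 43,000 → 19,980

Excess of alternative minimum tax over regular tax: 78,132 − 19,980 = 58,152.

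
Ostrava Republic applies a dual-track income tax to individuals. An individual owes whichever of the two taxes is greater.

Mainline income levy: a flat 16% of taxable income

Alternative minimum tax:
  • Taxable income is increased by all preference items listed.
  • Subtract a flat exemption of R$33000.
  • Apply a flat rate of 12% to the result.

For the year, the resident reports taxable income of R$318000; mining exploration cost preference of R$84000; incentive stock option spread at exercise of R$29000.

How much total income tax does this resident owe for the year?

R$50880

Alternative minimum tax:
  Adjusted income: R$318000 + R$84000 + R$29000 = R$431000
  Less exemption R$33000 → base R$398000
  R$398000 × 12% = R$47760

Mainline income levy:
  R$318000 × 16% = R$50880

R$50880 > R$47760, so the mainline income levy governs.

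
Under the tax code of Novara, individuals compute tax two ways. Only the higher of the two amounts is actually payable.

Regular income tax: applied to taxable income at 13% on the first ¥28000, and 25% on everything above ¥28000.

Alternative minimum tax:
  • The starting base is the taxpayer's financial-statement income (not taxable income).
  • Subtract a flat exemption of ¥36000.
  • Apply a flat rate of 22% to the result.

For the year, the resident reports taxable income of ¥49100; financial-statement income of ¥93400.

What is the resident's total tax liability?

¥12628

Regular income tax:
  ¥28000 × 13% = ¥3640
  ¥21100 × 25% = ¥5275
  → ¥8915

Alternative minimum tax:
  Base (financial-statement income): ¥93400
  Less exemption ¥36000 → base ¥57400
  ¥57400 × 22% = ¥12628

¥12628 > ¥8915, so the alternative minimum tax is the binding amount.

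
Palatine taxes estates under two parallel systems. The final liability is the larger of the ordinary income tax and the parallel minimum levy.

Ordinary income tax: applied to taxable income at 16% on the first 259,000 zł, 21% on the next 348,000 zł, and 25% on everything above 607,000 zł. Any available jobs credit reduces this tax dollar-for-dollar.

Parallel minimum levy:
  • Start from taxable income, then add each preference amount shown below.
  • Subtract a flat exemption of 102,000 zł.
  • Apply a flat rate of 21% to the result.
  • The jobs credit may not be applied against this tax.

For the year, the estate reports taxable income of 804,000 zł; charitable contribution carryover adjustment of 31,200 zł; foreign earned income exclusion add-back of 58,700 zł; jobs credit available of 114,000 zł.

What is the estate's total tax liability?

166,299 zł

Ordinary income tax:
  259,000 zł × 16% = 41,440 zł
  348,000 zł × 21% = 73,080 zł
  197,000 zł × 25% = 49,250 zł
  → 163,770 zł
  Less jobs credit 114,000 zł → 49,770 zł

Parallel minimum levy:
  Adjusted income: 804,000 zł + 31,200 zł + 58,700 zł = 893,900 zł
  Less exemption 102,000 zł → base 791,900 zł
  791,900 zł × 21% = 166,299 zł

166,299 zł > 49,770 zł, so the parallel minimum levy is the binding amount.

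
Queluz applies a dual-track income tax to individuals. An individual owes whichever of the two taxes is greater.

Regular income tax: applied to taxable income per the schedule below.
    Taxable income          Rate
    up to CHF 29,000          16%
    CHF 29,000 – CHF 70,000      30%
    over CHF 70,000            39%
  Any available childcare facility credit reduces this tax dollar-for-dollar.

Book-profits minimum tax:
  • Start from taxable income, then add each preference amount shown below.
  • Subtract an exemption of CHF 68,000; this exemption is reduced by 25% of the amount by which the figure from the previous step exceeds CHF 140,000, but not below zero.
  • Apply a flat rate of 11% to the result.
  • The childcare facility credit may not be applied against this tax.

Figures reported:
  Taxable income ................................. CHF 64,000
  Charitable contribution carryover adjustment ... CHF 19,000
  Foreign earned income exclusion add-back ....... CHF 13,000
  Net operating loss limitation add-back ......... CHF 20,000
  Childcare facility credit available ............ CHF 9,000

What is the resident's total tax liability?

Book-profits minimum tax:
  Adjusted income: CHF 64,000 + CHF 19,000 + CHF 13,000 + CHF 20,000 = CHF 116,000
  Exemption: CHF 116,000 ≤ CHF 140,000, so full CHF 68,000 applies
  Base: CHF 116,000 − CHF 68,000 = CHF 48,000
  CHF 48,000 × 11% = CHF 5,280

Regular income tax:
  CHF 29,000 × 16% = CHF 4,640
  CHF 35,000 × 30% = CHF 10,500
  → CHF 15,140
  Less childcare facility credit CHF 9,000 → CHF 6,140

CHF 6,140 > CHF 5,280, so the regular income tax governs.

CHF 6,140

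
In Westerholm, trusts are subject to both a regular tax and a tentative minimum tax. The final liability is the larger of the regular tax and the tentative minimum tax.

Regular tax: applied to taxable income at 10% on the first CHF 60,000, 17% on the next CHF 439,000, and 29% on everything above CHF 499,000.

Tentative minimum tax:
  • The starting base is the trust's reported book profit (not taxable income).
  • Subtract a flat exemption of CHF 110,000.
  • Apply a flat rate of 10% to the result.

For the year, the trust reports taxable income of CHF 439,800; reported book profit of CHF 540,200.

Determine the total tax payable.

Tentative minimum tax:
  Base (reported book profit): CHF 540,200
  Less exemption CHF 110,000 → base CHF 430,200
  CHF 430,200 × 10% = CHF 43,020

Regular tax:
  CHF 60,000 × 10% = CHF 6,000
  CHF 379,800 × 17% = CHF 64,566
  → CHF 70,566

CHF 70,566 > CHF 43,020, so the regular tax governs.

CHF 70,566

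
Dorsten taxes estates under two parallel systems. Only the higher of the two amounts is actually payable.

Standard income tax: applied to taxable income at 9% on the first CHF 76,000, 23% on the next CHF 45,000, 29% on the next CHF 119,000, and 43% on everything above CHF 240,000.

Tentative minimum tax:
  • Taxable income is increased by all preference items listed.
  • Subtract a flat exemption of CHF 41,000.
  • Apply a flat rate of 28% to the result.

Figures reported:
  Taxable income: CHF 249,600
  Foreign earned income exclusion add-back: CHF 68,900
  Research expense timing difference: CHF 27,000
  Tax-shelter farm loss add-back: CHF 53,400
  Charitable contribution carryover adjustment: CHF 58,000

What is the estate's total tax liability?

CHF 116,452

Standard income tax:
  CHF 76,000 × 9% = CHF 6,840
  CHF 45,000 × 23% = CHF 10,350
  CHF 119,000 × 29% = CHF 34,510
  CHF 9,600 × 43% = CHF 4,128
  → CHF 55,828

Tentative minimum tax:
  Adjusted income: CHF 249,600 + CHF 68,900 + CHF 27,000 + CHF 53,400 + CHF 58,000 = CHF 456,900
  Less exemption CHF 41,000 → base CHF 415,900
  CHF 415,900 × 28% = CHF 116,452

CHF 116,452 > CHF 55,828, so the tentative minimum tax is the binding amount.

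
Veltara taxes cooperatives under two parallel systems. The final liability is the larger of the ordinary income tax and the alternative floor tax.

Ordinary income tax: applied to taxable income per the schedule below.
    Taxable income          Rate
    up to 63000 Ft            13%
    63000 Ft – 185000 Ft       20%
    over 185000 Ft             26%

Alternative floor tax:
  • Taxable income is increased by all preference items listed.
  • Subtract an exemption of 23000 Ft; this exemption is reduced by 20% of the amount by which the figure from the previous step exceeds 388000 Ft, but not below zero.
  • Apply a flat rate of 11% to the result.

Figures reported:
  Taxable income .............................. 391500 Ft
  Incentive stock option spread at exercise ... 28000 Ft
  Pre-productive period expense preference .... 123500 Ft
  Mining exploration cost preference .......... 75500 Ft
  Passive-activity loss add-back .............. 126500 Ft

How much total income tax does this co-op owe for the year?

Alternative floor tax:
  Adjusted income: 391500 Ft + 28000 Ft + 123500 Ft + 75500 Ft + 126500 Ft = 745000 Ft
  Exemption: 20% × (745000 Ft − 388000 Ft) = 71400 Ft ≥ 23000 Ft, so the exemption is fully phased out
  Base: 745000 Ft − 0 Ft = 745000 Ft
  745000 Ft × 11% = 81950 Ft

Ordinary income tax:
  63000 Ft × 13% = 8190 Ft
  122000 Ft × 20% = 24400 Ft
  206500 Ft × 26% = 53690 Ft
  → 86280 Ft

86280 Ft > 81950 Ft, so the ordinary income tax governs.

86280 Ft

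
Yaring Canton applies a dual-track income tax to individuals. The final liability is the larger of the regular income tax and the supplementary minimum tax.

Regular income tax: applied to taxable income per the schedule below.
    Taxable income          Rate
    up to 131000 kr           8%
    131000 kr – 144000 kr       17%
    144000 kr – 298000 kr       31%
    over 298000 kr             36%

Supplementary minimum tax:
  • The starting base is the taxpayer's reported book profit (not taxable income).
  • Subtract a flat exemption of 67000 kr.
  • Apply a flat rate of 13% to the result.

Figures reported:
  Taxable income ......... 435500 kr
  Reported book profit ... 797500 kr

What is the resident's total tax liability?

Regular income tax:
  131000 kr × 8% = 10480 kr
  13000 kr × 17% = 2210 kr
  154000 kr × 31% = 47740 kr
  137500 kr × 36% = 49500 kr
  → 109930 kr

Supplementary minimum tax:
  Base (reported book profit): 797500 kr
  Less exemption 67000 kr → base 730500 kr
  730500 kr × 13% = 94965 kr

109930 kr > 94965 kr, so the regular income tax governs.

109930 kr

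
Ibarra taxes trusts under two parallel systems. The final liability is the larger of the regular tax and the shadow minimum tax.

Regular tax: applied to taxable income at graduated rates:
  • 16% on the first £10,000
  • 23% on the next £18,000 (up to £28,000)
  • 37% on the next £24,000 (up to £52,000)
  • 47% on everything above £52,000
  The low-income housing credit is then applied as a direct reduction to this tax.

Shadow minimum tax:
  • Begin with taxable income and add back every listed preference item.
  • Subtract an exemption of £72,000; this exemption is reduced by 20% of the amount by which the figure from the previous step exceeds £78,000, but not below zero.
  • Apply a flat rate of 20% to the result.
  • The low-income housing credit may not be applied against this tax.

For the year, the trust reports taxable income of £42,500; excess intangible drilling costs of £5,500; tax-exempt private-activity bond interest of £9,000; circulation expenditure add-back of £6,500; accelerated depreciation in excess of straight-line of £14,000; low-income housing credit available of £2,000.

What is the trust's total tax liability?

Shadow minimum tax:
  Adjusted income: £42,500 + £5,500 + £9,000 + £6,500 + £14,000 = £77,500
  Exemption: £77,500 ≤ £78,000, so full £72,000 applies
  Base: £77,500 − £72,000 = £5,500
  £5,500 × 20% = £1,100

Regular tax:
  £10,000 × 16% = £1,600
  £18,000 × 23% = £4,140
  £14,500 × 37% = £5,365
  → £11,105
  Less low-income housing credit £2,000 → £9,105

£9,105 > £1,100, so the regular tax governs.

£9,105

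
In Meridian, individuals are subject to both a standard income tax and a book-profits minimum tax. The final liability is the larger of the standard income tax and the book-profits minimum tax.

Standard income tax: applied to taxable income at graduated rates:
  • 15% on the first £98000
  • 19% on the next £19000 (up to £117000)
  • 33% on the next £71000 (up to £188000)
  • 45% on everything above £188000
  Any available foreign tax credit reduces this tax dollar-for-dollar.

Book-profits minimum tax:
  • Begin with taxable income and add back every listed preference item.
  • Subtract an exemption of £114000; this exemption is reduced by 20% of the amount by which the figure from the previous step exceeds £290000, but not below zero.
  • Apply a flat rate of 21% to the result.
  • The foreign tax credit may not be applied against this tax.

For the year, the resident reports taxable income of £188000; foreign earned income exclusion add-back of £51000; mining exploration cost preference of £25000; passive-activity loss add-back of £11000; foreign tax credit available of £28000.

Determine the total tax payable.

Book-profits minimum tax:
  Adjusted income: £188000 + £51000 + £25000 + £11000 = £275000
  Exemption: £275000 ≤ £290000, so full £114000 applies
  Base: £275000 − £114000 = £161000
  £161000 × 21% = £33810

Standard income tax:
  £98000 × 15% = £14700
  £19000 × 19% = £3610
  £71000 × 33% = £23430
  → £41740
  Less foreign tax credit £28000 → £13740

£33810 > £13740, so the book-profits minimum tax is the binding amount.

£33810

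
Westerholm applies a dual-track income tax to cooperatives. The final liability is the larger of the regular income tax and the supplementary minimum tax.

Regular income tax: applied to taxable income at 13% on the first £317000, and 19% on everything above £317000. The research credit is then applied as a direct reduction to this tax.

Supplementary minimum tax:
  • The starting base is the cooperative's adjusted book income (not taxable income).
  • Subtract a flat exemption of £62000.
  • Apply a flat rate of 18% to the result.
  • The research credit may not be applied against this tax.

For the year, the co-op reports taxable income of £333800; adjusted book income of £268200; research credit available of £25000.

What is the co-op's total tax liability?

Regular income tax:
  £317000 × 13% = £41210
  £16800 × 19% = £3192
  → £44402
  Less research credit £25000 → £19402

Supplementary minimum tax:
  Base (adjusted book income): £268200
  Less exemption £62000 → base £206200
  £206200 × 18% = £37116

£37116 > £19402, so the supplementary minimum tax is the binding amount.

£37116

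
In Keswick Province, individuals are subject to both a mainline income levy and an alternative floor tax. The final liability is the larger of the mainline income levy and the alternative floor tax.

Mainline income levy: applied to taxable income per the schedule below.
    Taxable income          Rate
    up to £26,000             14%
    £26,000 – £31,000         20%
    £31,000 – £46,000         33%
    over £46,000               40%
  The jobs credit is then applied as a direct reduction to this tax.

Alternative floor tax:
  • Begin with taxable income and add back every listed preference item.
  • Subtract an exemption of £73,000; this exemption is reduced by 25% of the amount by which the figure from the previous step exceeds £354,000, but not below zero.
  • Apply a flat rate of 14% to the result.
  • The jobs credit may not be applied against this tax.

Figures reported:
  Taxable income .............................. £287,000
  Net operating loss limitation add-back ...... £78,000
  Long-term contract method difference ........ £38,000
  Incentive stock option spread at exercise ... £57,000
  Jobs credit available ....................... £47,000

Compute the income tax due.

Mainline income levy:
  £26,000 × 14% = £3,640
  £5,000 × 20% = £1,000
  £15,000 × 33% = £4,950
  £241,000 × 40% = £96,400
  → £105,990
  Less jobs credit £47,000 → £58,990

Alternative floor tax:
  Adjusted income: £287,000 + £78,000 + £38,000 + £57,000 = £460,000
  Exemption: £73,000 − 25% × (£460,000 − £354,000) = £73,000 − £26,500 = £46,500
  Base: £460,000 − £46,500 = £413,500
  £413,500 × 14% = £57,890

£58,990 > £57,890, so the mainline income levy governs.

£58,990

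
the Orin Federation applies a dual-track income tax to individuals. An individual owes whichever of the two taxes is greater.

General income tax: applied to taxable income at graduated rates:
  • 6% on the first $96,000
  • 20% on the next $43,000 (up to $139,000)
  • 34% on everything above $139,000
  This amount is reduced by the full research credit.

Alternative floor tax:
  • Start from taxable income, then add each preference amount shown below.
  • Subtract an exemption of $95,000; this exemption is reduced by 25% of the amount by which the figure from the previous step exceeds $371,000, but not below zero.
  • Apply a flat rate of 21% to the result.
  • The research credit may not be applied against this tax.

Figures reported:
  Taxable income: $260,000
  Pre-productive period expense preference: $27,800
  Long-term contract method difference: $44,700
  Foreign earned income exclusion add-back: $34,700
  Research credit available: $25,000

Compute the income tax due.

$57,162

General income tax:
  $96,000 × 6% = $5,760
  $43,000 × 20% = $8,600
  $121,000 × 34% = $41,140
  → $55,500
  Less research credit $25,000 → $30,500

Alternative floor tax:
  Adjusted income: $260,000 + $27,800 + $44,700 + $34,700 = $367,200
  Exemption: $367,200 ≤ $371,000, so full $95,000 applies
  Base: $367,200 − $95,000 = $272,200
  $272,200 × 21% = $57,162

$57,162 > $30,500, so the alternative floor tax is the binding amount.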